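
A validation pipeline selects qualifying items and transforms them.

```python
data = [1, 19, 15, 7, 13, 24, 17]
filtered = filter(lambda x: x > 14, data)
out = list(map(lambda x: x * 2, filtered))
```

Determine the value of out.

Step 1: Filter data for elements > 14:
  1: removed
  19: kept
  15: kept
  7: removed
  13: removed
  24: kept
  17: kept
Step 2: Map x * 2 on filtered [19, 15, 24, 17]:
  19 -> 38
  15 -> 30
  24 -> 48
  17 -> 34
Therefore out = [38, 30, 48, 34].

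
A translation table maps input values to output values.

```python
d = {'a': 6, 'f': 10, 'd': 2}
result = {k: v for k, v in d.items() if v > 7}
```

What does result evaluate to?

Step 1: Filter items where value > 7:
  'a': 6 <= 7: removed
  'f': 10 > 7: kept
  'd': 2 <= 7: removed
Therefore result = {'f': 10}.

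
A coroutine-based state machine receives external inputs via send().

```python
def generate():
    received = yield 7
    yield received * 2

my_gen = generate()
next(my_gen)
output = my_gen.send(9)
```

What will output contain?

Step 1: next(my_gen) advances to first yield, producing 7.
Step 2: send(9) resumes, received = 9.
Step 3: yield received * 2 = 9 * 2 = 18.
Therefore output = 18.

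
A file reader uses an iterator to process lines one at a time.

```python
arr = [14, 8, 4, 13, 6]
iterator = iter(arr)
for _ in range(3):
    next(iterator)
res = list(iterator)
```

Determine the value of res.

Step 1: Create iterator over [14, 8, 4, 13, 6].
Step 2: Advance 3 positions (consuming [14, 8, 4]).
Step 3: list() collects remaining elements: [13, 6].
Therefore res = [13, 6].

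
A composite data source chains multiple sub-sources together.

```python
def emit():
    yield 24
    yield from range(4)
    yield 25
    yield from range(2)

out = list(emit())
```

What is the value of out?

Step 1: Trace yields in order:
  yield 24
  yield 0
  yield 1
  yield 2
  yield 3
  yield 25
  yield 0
  yield 1
Therefore out = [24, 0, 1, 2, 3, 25, 0, 1].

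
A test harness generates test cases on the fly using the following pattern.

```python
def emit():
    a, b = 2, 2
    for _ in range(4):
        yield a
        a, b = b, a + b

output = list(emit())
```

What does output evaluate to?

Step 1: Fibonacci-like sequence starting with a=2, b=2:
  Iteration 1: yield a=2, then a,b = 2,4
  Iteration 2: yield a=2, then a,b = 4,6
  Iteration 3: yield a=4, then a,b = 6,10
  Iteration 4: yield a=6, then a,b = 10,16
Therefore output = [2, 2, 4, 6].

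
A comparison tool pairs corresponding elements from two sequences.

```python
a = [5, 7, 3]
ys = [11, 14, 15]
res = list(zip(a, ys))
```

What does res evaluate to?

Step 1: zip pairs elements at same index:
  Index 0: (5, 11)
  Index 1: (7, 14)
  Index 2: (3, 15)
Therefore res = [(5, 11), (7, 14), (3, 15)].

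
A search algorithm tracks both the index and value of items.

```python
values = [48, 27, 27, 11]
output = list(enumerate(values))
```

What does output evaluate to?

Step 1: enumerate pairs each element with its index:
  (0, 48)
  (1, 27)
  (2, 27)
  (3, 11)
Therefore output = [(0, 48), (1, 27), (2, 27), (3, 11)].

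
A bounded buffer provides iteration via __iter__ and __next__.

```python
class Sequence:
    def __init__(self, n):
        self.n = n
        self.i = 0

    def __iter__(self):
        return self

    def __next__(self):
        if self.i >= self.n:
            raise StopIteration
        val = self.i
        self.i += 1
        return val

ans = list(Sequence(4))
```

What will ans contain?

Step 1: Sequence(4) creates an iterator counting 0 to 3.
Step 2: list() consumes all values: [0, 1, 2, 3].
Therefore ans = [0, 1, 2, 3].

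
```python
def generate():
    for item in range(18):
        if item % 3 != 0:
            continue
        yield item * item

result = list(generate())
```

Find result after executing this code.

Step 1: Only yield item**2 when item is divisible by 3:
  item=0: 0 % 3 == 0, yield 0**2 = 0
  item=3: 3 % 3 == 0, yield 3**2 = 9
  item=6: 6 % 3 == 0, yield 6**2 = 36
  item=9: 9 % 3 == 0, yield 9**2 = 81
  item=12: 12 % 3 == 0, yield 12**2 = 144
  item=15: 15 % 3 == 0, yield 15**2 = 225
Therefore result = [0, 9, 36, 81, 144, 225].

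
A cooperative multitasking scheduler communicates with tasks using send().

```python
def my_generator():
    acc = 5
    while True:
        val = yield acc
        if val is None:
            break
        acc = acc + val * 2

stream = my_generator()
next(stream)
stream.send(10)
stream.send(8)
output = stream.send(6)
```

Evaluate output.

Step 1: next() -> yield acc=5.
Step 2: send(10) -> val=10, acc = 5 + 10*2 = 25, yield 25.
Step 3: send(8) -> val=8, acc = 25 + 8*2 = 41, yield 41.
Step 4: send(6) -> val=6, acc = 41 + 6*2 = 53, yield 53.
Therefore output = 53.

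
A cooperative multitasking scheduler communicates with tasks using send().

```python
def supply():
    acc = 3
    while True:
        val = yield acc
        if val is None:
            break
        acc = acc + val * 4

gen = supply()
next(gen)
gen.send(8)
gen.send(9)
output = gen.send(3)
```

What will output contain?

Step 1: next() -> yield acc=3.
Step 2: send(8) -> val=8, acc = 3 + 8*4 = 35, yield 35.
Step 3: send(9) -> val=9, acc = 35 + 9*4 = 71, yield 71.
Step 4: send(3) -> val=3, acc = 71 + 3*4 = 83, yield 83.
Therefore output = 83.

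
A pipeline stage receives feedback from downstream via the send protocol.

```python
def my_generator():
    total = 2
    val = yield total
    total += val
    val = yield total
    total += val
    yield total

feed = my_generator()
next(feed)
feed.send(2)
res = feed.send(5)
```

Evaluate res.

Step 1: next() -> yield total=2.
Step 2: send(2) -> val=2, total = 2+2 = 4, yield 4.
Step 3: send(5) -> val=5, total = 4+5 = 9, yield 9.
Therefore res = 9.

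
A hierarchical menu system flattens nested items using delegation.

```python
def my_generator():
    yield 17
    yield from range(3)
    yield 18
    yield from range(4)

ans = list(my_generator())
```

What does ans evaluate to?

Step 1: Trace yields in order:
  yield 17
  yield 0
  yield 1
  yield 2
  yield 18
  yield 0
  yield 1
  yield 2
  yield 3
Therefore ans = [17, 0, 1, 2, 18, 0, 1, 2, 3].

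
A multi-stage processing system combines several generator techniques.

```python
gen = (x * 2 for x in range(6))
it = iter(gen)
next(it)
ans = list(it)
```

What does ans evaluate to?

Step 1: Generator produces [0, 2, 4, 6, 8, 10].
Step 2: next(it) consumes first element (0).
Step 3: list(it) collects remaining: [2, 4, 6, 8, 10].
Therefore ans = [2, 4, 6, 8, 10].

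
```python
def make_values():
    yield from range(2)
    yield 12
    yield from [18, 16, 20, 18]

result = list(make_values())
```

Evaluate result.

Step 1: Trace yields in order:
  yield 0
  yield 1
  yield 12
  yield 18
  yield 16
  yield 20
  yield 18
Therefore result = [0, 1, 12, 18, 16, 20, 18].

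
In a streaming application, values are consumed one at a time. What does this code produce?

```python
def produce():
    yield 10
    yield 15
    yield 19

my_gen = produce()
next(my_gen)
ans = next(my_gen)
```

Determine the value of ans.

Step 1: produce() creates a generator.
Step 2: next(my_gen) yields 10 (consumed and discarded).
Step 3: next(my_gen) yields 15, assigned to ans.
Therefore ans = 15.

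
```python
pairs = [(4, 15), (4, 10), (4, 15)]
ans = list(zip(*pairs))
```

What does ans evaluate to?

Step 1: zip(*pairs) transposes: unzips [(4, 15), (4, 10), (4, 15)] into separate sequences.
Step 2: First elements: (4, 4, 4), second elements: (15, 10, 15).
Therefore ans = [(4, 4, 4), (15, 10, 15)].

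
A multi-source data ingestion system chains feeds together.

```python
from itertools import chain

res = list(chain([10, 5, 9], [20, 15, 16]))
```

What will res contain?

Step 1: chain() concatenates iterables: [10, 5, 9] + [20, 15, 16].
Therefore res = [10, 5, 9, 20, 15, 16].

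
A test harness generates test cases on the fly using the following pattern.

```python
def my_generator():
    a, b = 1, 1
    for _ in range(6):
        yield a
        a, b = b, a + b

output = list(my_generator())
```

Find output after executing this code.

Step 1: Fibonacci-like sequence starting with a=1, b=1:
  Iteration 1: yield a=1, then a,b = 1,2
  Iteration 2: yield a=1, then a,b = 2,3
  Iteration 3: yield a=2, then a,b = 3,5
  Iteration 4: yield a=3, then a,b = 5,8
  Iteration 5: yield a=5, then a,b = 8,13
  Iteration 6: yield a=8, then a,b = 13,21
Therefore output = [1, 1, 2, 3, 5, 8].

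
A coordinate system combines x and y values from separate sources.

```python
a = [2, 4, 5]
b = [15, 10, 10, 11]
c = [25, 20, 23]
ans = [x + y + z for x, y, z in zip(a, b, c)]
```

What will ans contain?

Step 1: zip three lists (truncates to shortest, len=3):
  2 + 15 + 25 = 42
  4 + 10 + 20 = 34
  5 + 10 + 23 = 38
Therefore ans = [42, 34, 38].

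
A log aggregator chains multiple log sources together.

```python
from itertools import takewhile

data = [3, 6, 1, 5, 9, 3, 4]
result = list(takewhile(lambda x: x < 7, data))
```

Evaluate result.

Step 1: takewhile stops at first element >= 7:
  3 < 7: take
  6 < 7: take
  1 < 7: take
  5 < 7: take
  9 >= 7: stop
Therefore result = [3, 6, 1, 5].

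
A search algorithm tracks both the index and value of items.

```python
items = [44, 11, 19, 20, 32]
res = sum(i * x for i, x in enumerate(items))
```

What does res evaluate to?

Step 1: Compute i * x for each (i, x) in enumerate([44, 11, 19, 20, 32]):
  i=0, x=44: 0*44 = 0
  i=1, x=11: 1*11 = 11
  i=2, x=19: 2*19 = 38
  i=3, x=20: 3*20 = 60
  i=4, x=32: 4*32 = 128
Step 2: sum = 0 + 11 + 38 + 60 + 128 = 237.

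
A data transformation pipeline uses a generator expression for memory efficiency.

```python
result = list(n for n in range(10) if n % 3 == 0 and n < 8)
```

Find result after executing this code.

Step 1: Filter range(10) where n % 3 == 0 and n < 8:
  n=0: both conditions met, included
  n=1: excluded (1 % 3 != 0)
  n=2: excluded (2 % 3 != 0)
  n=3: both conditions met, included
  n=4: excluded (4 % 3 != 0)
  n=5: excluded (5 % 3 != 0)
  n=6: both conditions met, included
  n=7: excluded (7 % 3 != 0)
  n=8: excluded (8 % 3 != 0, 8 >= 8)
  n=9: excluded (9 >= 8)
Therefore result = [0, 3, 6].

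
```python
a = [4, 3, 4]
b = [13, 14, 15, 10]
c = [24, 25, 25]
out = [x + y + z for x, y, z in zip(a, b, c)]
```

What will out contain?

Step 1: zip three lists (truncates to shortest, len=3):
  4 + 13 + 24 = 41
  3 + 14 + 25 = 42
  4 + 15 + 25 = 44
Therefore out = [41, 42, 44].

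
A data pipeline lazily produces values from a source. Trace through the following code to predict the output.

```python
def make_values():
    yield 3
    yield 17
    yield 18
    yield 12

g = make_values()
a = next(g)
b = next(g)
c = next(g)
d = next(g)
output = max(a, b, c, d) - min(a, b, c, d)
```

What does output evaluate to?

Step 1: Create generator and consume all values:
  a = next(g) = 3
  b = next(g) = 17
  c = next(g) = 18
  d = next(g) = 12
Step 2: max = 18, min = 3, output = 18 - 3 = 15.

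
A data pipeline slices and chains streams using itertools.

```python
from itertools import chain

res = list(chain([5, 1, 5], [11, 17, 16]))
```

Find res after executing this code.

Step 1: chain() concatenates iterables: [5, 1, 5] + [11, 17, 16].
Therefore res = [5, 1, 5, 11, 17, 16].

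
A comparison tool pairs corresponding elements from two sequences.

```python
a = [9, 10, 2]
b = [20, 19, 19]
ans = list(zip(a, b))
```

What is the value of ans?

Step 1: zip pairs elements at same index:
  Index 0: (9, 20)
  Index 1: (10, 19)
  Index 2: (2, 19)
Therefore ans = [(9, 20), (10, 19), (2, 19)].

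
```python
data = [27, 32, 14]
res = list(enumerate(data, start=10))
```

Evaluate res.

Step 1: enumerate with start=10:
  (10, 27)
  (11, 32)
  (12, 14)
Therefore res = [(10, 27), (11, 32), (12, 14)].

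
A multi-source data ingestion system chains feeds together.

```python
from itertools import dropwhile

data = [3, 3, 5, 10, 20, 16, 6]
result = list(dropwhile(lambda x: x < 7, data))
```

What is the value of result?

Step 1: dropwhile drops elements while < 7:
  3 < 7: dropped
  3 < 7: dropped
  5 < 7: dropped
  10: kept (dropping stopped)
Step 2: Remaining elements kept regardless of condition.
Therefore result = [10, 20, 16, 6].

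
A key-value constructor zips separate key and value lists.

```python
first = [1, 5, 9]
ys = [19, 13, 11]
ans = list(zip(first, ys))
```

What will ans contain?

Step 1: zip pairs elements at same index:
  Index 0: (1, 19)
  Index 1: (5, 13)
  Index 2: (9, 11)
Therefore ans = [(1, 19), (5, 13), (9, 11)].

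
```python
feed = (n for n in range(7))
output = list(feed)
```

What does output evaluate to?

Step 1: Generator expression iterates range(7): [0, 1, 2, 3, 4, 5, 6].
Step 2: list() collects all values.
Therefore output = [0, 1, 2, 3, 4, 5, 6].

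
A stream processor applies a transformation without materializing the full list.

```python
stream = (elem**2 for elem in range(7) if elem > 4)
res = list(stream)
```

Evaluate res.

Step 1: For range(7), keep elem > 4, then square:
  elem=0: 0 <= 4, excluded
  elem=1: 1 <= 4, excluded
  elem=2: 2 <= 4, excluded
  elem=3: 3 <= 4, excluded
  elem=4: 4 <= 4, excluded
  elem=5: 5 > 4, yield 5**2 = 25
  elem=6: 6 > 4, yield 6**2 = 36
Therefore res = [25, 36].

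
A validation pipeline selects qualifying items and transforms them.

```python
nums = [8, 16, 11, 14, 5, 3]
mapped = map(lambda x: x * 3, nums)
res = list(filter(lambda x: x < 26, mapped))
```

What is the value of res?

Step 1: Map x * 3:
  8 -> 24
  16 -> 48
  11 -> 33
  14 -> 42
  5 -> 15
  3 -> 9
Step 2: Filter for < 26:
  24: kept
  48: removed
  33: removed
  42: removed
  15: kept
  9: kept
Therefore res = [24, 15, 9].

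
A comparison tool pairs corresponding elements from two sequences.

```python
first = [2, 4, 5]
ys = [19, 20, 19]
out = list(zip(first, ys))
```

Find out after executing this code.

Step 1: zip pairs elements at same index:
  Index 0: (2, 19)
  Index 1: (4, 20)
  Index 2: (5, 19)
Therefore out = [(2, 19), (4, 20), (5, 19)].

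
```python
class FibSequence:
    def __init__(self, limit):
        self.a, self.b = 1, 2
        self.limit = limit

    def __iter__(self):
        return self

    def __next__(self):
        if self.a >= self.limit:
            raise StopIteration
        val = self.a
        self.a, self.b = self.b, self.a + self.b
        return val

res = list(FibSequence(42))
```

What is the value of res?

Step 1: Fibonacci-like sequence (a=1, b=2) until >= 42:
  Yield 1, then a,b = 2,3
  Yield 2, then a,b = 3,5
  Yield 3, then a,b = 5,8
  Yield 5, then a,b = 8,13
  Yield 8, then a,b = 13,21
  Yield 13, then a,b = 21,34
  Yield 21, then a,b = 34,55
  Yield 34, then a,b = 55,89
Step 2: 55 >= 42, stop.
Therefore res = [1, 2, 3, 5, 8, 13, 21, 34].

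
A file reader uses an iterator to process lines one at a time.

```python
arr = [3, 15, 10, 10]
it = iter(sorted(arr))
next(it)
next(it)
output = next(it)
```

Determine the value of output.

Step 1: sorted([3, 15, 10, 10]) = [3, 10, 10, 15].
Step 2: Create iterator and skip 2 elements.
Step 3: next() returns 10.
Therefore output = 10.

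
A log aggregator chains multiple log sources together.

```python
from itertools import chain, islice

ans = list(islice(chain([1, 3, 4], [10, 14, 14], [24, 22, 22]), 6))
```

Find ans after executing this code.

Step 1: chain([1, 3, 4], [10, 14, 14], [24, 22, 22]) = [1, 3, 4, 10, 14, 14, 24, 22, 22].
Step 2: islice takes first 6 elements: [1, 3, 4, 10, 14, 14].
Therefore ans = [1, 3, 4, 10, 14, 14].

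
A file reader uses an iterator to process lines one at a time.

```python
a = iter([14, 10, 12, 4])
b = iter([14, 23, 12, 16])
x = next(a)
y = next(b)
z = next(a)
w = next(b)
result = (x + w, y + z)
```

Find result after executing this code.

Step 1: a iterates [14, 10, 12, 4], b iterates [14, 23, 12, 16].
Step 2: x = next(a) = 14, y = next(b) = 14.
Step 3: z = next(a) = 10, w = next(b) = 23.
Step 4: result = (14 + 23, 14 + 10) = (37, 24).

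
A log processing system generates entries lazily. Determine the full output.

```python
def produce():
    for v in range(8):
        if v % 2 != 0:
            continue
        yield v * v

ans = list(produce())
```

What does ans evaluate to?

Step 1: Only yield v**2 when v is divisible by 2:
  v=0: 0 % 2 == 0, yield 0**2 = 0
  v=2: 2 % 2 == 0, yield 2**2 = 4
  v=4: 4 % 2 == 0, yield 4**2 = 16
  v=6: 6 % 2 == 0, yield 6**2 = 36
Therefore ans = [0, 4, 16, 36].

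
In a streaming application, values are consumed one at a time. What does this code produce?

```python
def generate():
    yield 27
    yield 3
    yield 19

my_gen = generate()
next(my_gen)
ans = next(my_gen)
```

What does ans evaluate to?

Step 1: generate() creates a generator.
Step 2: next(my_gen) yields 27 (consumed and discarded).
Step 3: next(my_gen) yields 3, assigned to ans.
Therefore ans = 3.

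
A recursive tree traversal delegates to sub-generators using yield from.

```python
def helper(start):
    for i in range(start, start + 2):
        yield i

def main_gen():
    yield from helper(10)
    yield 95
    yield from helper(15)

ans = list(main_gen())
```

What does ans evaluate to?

Step 1: main_gen() delegates to helper(10):
  yield 10
  yield 11
Step 2: yield 95
Step 3: Delegates to helper(15):
  yield 15
  yield 16
Therefore ans = [10, 11, 95, 15, 16].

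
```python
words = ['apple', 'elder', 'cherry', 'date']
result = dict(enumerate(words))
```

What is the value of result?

Step 1: enumerate pairs indices with words:
  0 -> 'apple'
  1 -> 'elder'
  2 -> 'cherry'
  3 -> 'date'
Therefore result = {0: 'apple', 1: 'elder', 2: 'cherry', 3: 'date'}.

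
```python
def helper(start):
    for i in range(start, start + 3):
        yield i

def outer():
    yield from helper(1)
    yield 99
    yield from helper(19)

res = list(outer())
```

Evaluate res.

Step 1: outer() delegates to helper(1):
  yield 1
  yield 2
  yield 3
Step 2: yield 99
Step 3: Delegates to helper(19):
  yield 19
  yield 20
  yield 21
Therefore res = [1, 2, 3, 99, 19, 20, 21].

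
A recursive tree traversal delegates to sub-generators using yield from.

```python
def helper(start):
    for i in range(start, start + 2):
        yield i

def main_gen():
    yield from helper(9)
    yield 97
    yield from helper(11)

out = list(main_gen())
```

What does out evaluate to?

Step 1: main_gen() delegates to helper(9):
  yield 9
  yield 10
Step 2: yield 97
Step 3: Delegates to helper(11):
  yield 11
  yield 12
Therefore out = [9, 10, 97, 11, 12].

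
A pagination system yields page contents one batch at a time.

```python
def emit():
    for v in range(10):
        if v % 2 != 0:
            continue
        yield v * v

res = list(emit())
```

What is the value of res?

Step 1: Only yield v**2 when v is divisible by 2:
  v=0: 0 % 2 == 0, yield 0**2 = 0
  v=2: 2 % 2 == 0, yield 2**2 = 4
  v=4: 4 % 2 == 0, yield 4**2 = 16
  v=6: 6 % 2 == 0, yield 6**2 = 36
  v=8: 8 % 2 == 0, yield 8**2 = 64
Therefore res = [0, 4, 16, 36, 64].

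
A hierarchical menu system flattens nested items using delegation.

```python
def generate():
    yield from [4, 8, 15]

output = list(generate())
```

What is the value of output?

Step 1: yield from delegates to the iterable, yielding each element.
Step 2: Collected values: [4, 8, 15].
Therefore output = [4, 8, 15].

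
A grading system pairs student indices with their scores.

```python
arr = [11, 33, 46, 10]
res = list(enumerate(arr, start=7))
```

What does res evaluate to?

Step 1: enumerate with start=7:
  (7, 11)
  (8, 33)
  (9, 46)
  (10, 10)
Therefore res = [(7, 11), (8, 33), (9, 46), (10, 10)].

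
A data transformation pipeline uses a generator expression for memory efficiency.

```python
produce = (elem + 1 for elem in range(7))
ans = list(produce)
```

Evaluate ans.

Step 1: For each elem in range(7), compute elem+1:
  elem=0: 0+1 = 1
  elem=1: 1+1 = 2
  elem=2: 2+1 = 3
  elem=3: 3+1 = 4
  elem=4: 4+1 = 5
  elem=5: 5+1 = 6
  elem=6: 6+1 = 7
Therefore ans = [1, 2, 3, 4, 5, 6, 7].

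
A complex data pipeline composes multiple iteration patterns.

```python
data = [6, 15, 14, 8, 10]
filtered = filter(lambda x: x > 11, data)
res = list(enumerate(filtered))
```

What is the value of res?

Step 1: Filter [6, 15, 14, 8, 10] for > 11: [15, 14].
Step 2: enumerate re-indexes from 0: [(0, 15), (1, 14)].
Therefore res = [(0, 15), (1, 14)].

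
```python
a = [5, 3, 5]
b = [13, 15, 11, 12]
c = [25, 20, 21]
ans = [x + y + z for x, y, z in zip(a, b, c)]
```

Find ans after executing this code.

Step 1: zip three lists (truncates to shortest, len=3):
  5 + 13 + 25 = 43
  3 + 15 + 20 = 38
  5 + 11 + 21 = 37
Therefore ans = [43, 38, 37].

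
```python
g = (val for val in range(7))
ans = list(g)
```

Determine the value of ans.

Step 1: Generator expression iterates range(7): [0, 1, 2, 3, 4, 5, 6].
Step 2: list() collects all values.
Therefore ans = [0, 1, 2, 3, 4, 5, 6].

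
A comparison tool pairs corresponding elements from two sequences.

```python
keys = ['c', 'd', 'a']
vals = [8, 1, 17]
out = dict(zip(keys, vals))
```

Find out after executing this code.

Step 1: zip pairs keys with values:
  'c' -> 8
  'd' -> 1
  'a' -> 17
Therefore out = {'c': 8, 'd': 1, 'a': 17}.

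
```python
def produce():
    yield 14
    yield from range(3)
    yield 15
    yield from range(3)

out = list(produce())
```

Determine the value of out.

Step 1: Trace yields in order:
  yield 14
  yield 0
  yield 1
  yield 2
  yield 15
  yield 0
  yield 1
  yield 2
Therefore out = [14, 0, 1, 2, 15, 0, 1, 2].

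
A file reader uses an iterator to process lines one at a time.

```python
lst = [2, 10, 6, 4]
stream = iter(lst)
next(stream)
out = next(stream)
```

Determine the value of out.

Step 1: Create iterator over [2, 10, 6, 4].
Step 2: next() consumes 2.
Step 3: next() returns 10.
Therefore out = 10.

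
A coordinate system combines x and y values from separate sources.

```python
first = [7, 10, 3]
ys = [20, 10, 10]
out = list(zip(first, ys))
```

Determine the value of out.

Step 1: zip pairs elements at same index:
  Index 0: (7, 20)
  Index 1: (10, 10)
  Index 2: (3, 10)
Therefore out = [(7, 20), (10, 10), (3, 10)].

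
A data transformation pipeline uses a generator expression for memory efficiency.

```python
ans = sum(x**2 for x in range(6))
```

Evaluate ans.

Step 1: Compute x**2 for each x in range(6):
  x=0: 0**2 = 0
  x=1: 1**2 = 1
  x=2: 2**2 = 4
  x=3: 3**2 = 9
  x=4: 4**2 = 16
  x=5: 5**2 = 25
Step 2: sum = 0 + 1 + 4 + 9 + 16 + 25 = 55.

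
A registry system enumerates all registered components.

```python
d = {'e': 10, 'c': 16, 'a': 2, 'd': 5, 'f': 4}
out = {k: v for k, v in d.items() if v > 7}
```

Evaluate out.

Step 1: Filter items where value > 7:
  'e': 10 > 7: kept
  'c': 16 > 7: kept
  'a': 2 <= 7: removed
  'd': 5 <= 7: removed
  'f': 4 <= 7: removed
Therefore out = {'e': 10, 'c': 16}.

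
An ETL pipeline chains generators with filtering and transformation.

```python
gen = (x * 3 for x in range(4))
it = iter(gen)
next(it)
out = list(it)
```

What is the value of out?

Step 1: Generator produces [0, 3, 6, 9].
Step 2: next(it) consumes first element (0).
Step 3: list(it) collects remaining: [3, 6, 9].
Therefore out = [3, 6, 9].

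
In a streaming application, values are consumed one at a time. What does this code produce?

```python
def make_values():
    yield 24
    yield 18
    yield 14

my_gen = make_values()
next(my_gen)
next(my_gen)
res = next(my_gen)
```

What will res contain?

Step 1: make_values() creates a generator.
Step 2: next(my_gen) yields 24 (consumed and discarded).
Step 3: next(my_gen) yields 18 (consumed and discarded).
Step 4: next(my_gen) yields 14, assigned to res.
Therefore res = 14.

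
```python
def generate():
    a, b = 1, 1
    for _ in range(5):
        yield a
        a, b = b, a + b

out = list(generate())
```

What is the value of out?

Step 1: Fibonacci-like sequence starting with a=1, b=1:
  Iteration 1: yield a=1, then a,b = 1,2
  Iteration 2: yield a=1, then a,b = 2,3
  Iteration 3: yield a=2, then a,b = 3,5
  Iteration 4: yield a=3, then a,b = 5,8
  Iteration 5: yield a=5, then a,b = 8,13
Therefore out = [1, 1, 2, 3, 5].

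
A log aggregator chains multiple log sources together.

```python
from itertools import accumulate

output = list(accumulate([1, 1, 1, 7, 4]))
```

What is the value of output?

Step 1: accumulate computes running sums:
  + 1 = 1
  + 1 = 2
  + 1 = 3
  + 7 = 10
  + 4 = 14
Therefore output = [1, 2, 3, 10, 14].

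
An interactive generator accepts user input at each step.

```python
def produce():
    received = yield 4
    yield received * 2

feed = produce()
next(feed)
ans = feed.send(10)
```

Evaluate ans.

Step 1: next(feed) advances to first yield, producing 4.
Step 2: send(10) resumes, received = 10.
Step 3: yield received * 2 = 10 * 2 = 20.
Therefore ans = 20.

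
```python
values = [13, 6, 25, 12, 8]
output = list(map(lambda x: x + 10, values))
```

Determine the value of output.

Step 1: Apply lambda x: x + 10 to each element:
  13 -> 23
  6 -> 16
  25 -> 35
  12 -> 22
  8 -> 18
Therefore output = [23, 16, 35, 22, 18].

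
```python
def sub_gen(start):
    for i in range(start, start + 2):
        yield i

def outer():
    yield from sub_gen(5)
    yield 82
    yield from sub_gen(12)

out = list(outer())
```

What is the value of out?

Step 1: outer() delegates to sub_gen(5):
  yield 5
  yield 6
Step 2: yield 82
Step 3: Delegates to sub_gen(12):
  yield 12
  yield 13
Therefore out = [5, 6, 82, 12, 13].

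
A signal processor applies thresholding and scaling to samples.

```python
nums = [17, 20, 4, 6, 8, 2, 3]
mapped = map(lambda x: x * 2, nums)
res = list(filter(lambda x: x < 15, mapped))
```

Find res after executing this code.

Step 1: Map x * 2:
  17 -> 34
  20 -> 40
  4 -> 8
  6 -> 12
  8 -> 16
  2 -> 4
  3 -> 6
Step 2: Filter for < 15:
  34: removed
  40: removed
  8: kept
  12: kept
  16: removed
  4: kept
  6: kept
Therefore res = [8, 12, 4, 6].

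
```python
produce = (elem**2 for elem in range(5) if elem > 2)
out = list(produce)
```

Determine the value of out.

Step 1: For range(5), keep elem > 2, then square:
  elem=0: 0 <= 2, excluded
  elem=1: 1 <= 2, excluded
  elem=2: 2 <= 2, excluded
  elem=3: 3 > 2, yield 3**2 = 9
  elem=4: 4 > 2, yield 4**2 = 16
Therefore out = [9, 16].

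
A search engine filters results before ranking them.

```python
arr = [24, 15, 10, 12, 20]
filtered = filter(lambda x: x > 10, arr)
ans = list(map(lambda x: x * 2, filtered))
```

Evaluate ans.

Step 1: Filter arr for elements > 10:
  24: kept
  15: kept
  10: removed
  12: kept
  20: kept
Step 2: Map x * 2 on filtered [24, 15, 12, 20]:
  24 -> 48
  15 -> 30
  12 -> 24
  20 -> 40
Therefore ans = [48, 30, 24, 40].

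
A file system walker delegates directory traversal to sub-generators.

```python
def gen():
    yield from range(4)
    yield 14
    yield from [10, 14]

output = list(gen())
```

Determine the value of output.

Step 1: Trace yields in order:
  yield 0
  yield 1
  yield 2
  yield 3
  yield 14
  yield 10
  yield 14
Therefore output = [0, 1, 2, 3, 14, 10, 14].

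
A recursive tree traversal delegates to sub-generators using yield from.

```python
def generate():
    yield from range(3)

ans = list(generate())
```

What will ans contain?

Step 1: yield from delegates to the iterable, yielding each element.
Step 2: Collected values: [0, 1, 2].
Therefore ans = [0, 1, 2].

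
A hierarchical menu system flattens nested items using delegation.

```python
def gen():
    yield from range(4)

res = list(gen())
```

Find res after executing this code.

Step 1: yield from delegates to the iterable, yielding each element.
Step 2: Collected values: [0, 1, 2, 3].
Therefore res = [0, 1, 2, 3].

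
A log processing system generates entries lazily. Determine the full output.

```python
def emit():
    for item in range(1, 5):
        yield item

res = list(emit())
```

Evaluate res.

Step 1: The generator yields each value from range(1, 5).
Step 2: list() consumes all yields: [1, 2, 3, 4].
Therefore res = [1, 2, 3, 4].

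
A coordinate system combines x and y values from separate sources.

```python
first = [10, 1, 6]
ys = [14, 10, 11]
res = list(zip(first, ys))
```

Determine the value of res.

Step 1: zip pairs elements at same index:
  Index 0: (10, 14)
  Index 1: (1, 10)
  Index 2: (6, 11)
Therefore res = [(10, 14), (1, 10), (6, 11)].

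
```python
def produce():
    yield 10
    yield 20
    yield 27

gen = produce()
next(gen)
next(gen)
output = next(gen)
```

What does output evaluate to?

Step 1: produce() creates a generator.
Step 2: next(gen) yields 10 (consumed and discarded).
Step 3: next(gen) yields 20 (consumed and discarded).
Step 4: next(gen) yields 27, assigned to output.
Therefore output = 27.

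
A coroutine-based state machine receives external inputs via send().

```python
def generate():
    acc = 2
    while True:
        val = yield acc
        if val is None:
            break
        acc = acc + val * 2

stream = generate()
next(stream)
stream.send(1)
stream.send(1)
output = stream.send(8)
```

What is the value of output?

Step 1: next() -> yield acc=2.
Step 2: send(1) -> val=1, acc = 2 + 1*2 = 4, yield 4.
Step 3: send(1) -> val=1, acc = 4 + 1*2 = 6, yield 6.
Step 4: send(8) -> val=8, acc = 6 + 8*2 = 22, yield 22.
Therefore output = 22.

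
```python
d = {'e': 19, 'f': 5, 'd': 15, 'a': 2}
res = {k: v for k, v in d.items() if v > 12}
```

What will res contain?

Step 1: Filter items where value > 12:
  'e': 19 > 12: kept
  'f': 5 <= 12: removed
  'd': 15 > 12: kept
  'a': 2 <= 12: removed
Therefore res = {'e': 19, 'd': 15}.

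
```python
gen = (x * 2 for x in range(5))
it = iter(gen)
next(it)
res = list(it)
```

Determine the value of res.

Step 1: Generator produces [0, 2, 4, 6, 8].
Step 2: next(it) consumes first element (0).
Step 3: list(it) collects remaining: [2, 4, 6, 8].
Therefore res = [2, 4, 6, 8].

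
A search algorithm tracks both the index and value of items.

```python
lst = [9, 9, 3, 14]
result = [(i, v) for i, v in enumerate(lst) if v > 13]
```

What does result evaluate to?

Step 1: Filter enumerate([9, 9, 3, 14]) keeping v > 13:
  (0, 9): 9 <= 13, excluded
  (1, 9): 9 <= 13, excluded
  (2, 3): 3 <= 13, excluded
  (3, 14): 14 > 13, included
Therefore result = [(3, 14)].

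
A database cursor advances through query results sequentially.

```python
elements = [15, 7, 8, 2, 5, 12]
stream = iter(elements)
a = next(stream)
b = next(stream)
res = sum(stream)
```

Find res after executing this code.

Step 1: Create iterator over [15, 7, 8, 2, 5, 12].
Step 2: a = next() = 15, b = next() = 7.
Step 3: sum() of remaining [8, 2, 5, 12] = 27.
Therefore res = 27.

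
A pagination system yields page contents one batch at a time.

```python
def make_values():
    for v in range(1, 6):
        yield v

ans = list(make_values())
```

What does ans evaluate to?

Step 1: The generator yields each value from range(1, 6).
Step 2: list() consumes all yields: [1, 2, 3, 4, 5].
Therefore ans = [1, 2, 3, 4, 5].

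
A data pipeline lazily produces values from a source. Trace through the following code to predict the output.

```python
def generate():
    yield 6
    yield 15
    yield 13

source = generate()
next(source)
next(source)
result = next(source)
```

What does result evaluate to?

Step 1: generate() creates a generator.
Step 2: next(source) yields 6 (consumed and discarded).
Step 3: next(source) yields 15 (consumed and discarded).
Step 4: next(source) yields 13, assigned to result.
Therefore result = 13.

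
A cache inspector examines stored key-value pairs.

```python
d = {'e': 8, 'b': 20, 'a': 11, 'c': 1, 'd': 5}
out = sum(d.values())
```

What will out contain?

Step 1: d.values() = [8, 20, 11, 1, 5].
Step 2: sum = 45.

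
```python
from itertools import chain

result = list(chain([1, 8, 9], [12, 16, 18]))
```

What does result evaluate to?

Step 1: chain() concatenates iterables: [1, 8, 9] + [12, 16, 18].
Therefore result = [1, 8, 9, 12, 16, 18].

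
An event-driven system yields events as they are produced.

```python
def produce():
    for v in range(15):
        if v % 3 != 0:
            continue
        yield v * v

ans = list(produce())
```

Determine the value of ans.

Step 1: Only yield v**2 when v is divisible by 3:
  v=0: 0 % 3 == 0, yield 0**2 = 0
  v=3: 3 % 3 == 0, yield 3**2 = 9
  v=6: 6 % 3 == 0, yield 6**2 = 36
  v=9: 9 % 3 == 0, yield 9**2 = 81
  v=12: 12 % 3 == 0, yield 12**2 = 144
Therefore ans = [0, 9, 36, 81, 144].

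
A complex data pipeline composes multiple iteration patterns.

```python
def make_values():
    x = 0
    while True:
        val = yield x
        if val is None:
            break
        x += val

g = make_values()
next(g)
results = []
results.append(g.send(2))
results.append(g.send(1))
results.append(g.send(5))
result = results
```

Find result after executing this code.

Step 1: next(g) -> yield 0.
Step 2: send(2) -> x = 2, yield 2.
Step 3: send(1) -> x = 3, yield 3.
Step 4: send(5) -> x = 8, yield 8.
Therefore result = [2, 3, 8].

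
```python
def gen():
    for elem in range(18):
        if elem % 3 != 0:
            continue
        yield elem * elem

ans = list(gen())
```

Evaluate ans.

Step 1: Only yield elem**2 when elem is divisible by 3:
  elem=0: 0 % 3 == 0, yield 0**2 = 0
  elem=3: 3 % 3 == 0, yield 3**2 = 9
  elem=6: 6 % 3 == 0, yield 6**2 = 36
  elem=9: 9 % 3 == 0, yield 9**2 = 81
  elem=12: 12 % 3 == 0, yield 12**2 = 144
  elem=15: 15 % 3 == 0, yield 15**2 = 225
Therefore ans = [0, 9, 36, 81, 144, 225].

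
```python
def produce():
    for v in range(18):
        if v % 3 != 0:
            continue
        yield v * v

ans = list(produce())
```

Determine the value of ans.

Step 1: Only yield v**2 when v is divisible by 3:
  v=0: 0 % 3 == 0, yield 0**2 = 0
  v=3: 3 % 3 == 0, yield 3**2 = 9
  v=6: 6 % 3 == 0, yield 6**2 = 36
  v=9: 9 % 3 == 0, yield 9**2 = 81
  v=12: 12 % 3 == 0, yield 12**2 = 144
  v=15: 15 % 3 == 0, yield 15**2 = 225
Therefore ans = [0, 9, 36, 81, 144, 225].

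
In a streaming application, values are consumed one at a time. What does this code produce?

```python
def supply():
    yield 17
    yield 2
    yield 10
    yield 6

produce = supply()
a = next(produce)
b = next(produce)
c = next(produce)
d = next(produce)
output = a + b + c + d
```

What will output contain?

Step 1: Create generator and consume all values:
  a = next(produce) = 17
  b = next(produce) = 2
  c = next(produce) = 10
  d = next(produce) = 6
Step 2: output = 17 + 2 + 10 + 6 = 35.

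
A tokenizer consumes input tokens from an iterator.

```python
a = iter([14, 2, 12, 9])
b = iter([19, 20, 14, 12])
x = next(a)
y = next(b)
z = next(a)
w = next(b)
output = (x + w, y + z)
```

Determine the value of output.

Step 1: a iterates [14, 2, 12, 9], b iterates [19, 20, 14, 12].
Step 2: x = next(a) = 14, y = next(b) = 19.
Step 3: z = next(a) = 2, w = next(b) = 20.
Step 4: output = (14 + 20, 19 + 2) = (34, 21).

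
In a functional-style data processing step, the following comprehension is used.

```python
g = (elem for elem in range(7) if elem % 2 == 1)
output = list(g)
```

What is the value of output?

Step 1: Filter range(7) keeping only odd values:
  elem=0: even, excluded
  elem=1: odd, included
  elem=2: even, excluded
  elem=3: odd, included
  elem=4: even, excluded
  elem=5: odd, included
  elem=6: even, excluded
Therefore output = [1, 3, 5].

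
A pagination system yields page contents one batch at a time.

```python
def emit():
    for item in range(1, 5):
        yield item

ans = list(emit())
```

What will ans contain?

Step 1: The generator yields each value from range(1, 5).
Step 2: list() consumes all yields: [1, 2, 3, 4].
Therefore ans = [1, 2, 3, 4].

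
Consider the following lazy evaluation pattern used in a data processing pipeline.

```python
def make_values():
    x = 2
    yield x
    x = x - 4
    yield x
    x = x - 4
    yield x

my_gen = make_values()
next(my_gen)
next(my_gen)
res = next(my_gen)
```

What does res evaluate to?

Step 1: Trace through generator execution:
  Yield 1: x starts at 2, yield 2
  Yield 2: x = 2 - 4 = -2, yield -2
  Yield 3: x = -2 - 4 = -6, yield -6
Step 2: First next() gets 2, second next() gets the second value, third next() yields -6.
Therefore res = -6.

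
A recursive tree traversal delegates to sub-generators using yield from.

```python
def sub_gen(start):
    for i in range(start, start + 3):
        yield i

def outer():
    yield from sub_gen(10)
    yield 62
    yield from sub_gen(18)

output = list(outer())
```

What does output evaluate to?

Step 1: outer() delegates to sub_gen(10):
  yield 10
  yield 11
  yield 12
Step 2: yield 62
Step 3: Delegates to sub_gen(18):
  yield 18
  yield 19
  yield 20
Therefore output = [10, 11, 12, 62, 18, 19, 20].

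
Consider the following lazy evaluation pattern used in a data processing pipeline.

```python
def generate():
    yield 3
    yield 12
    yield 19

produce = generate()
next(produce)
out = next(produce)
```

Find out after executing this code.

Step 1: generate() creates a generator.
Step 2: next(produce) yields 3 (consumed and discarded).
Step 3: next(produce) yields 12, assigned to out.
Therefore out = 12.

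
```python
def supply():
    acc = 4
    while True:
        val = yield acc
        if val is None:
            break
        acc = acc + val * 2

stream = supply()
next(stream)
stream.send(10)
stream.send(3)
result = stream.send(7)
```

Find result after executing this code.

Step 1: next() -> yield acc=4.
Step 2: send(10) -> val=10, acc = 4 + 10*2 = 24, yield 24.
Step 3: send(3) -> val=3, acc = 24 + 3*2 = 30, yield 30.
Step 4: send(7) -> val=7, acc = 30 + 7*2 = 44, yield 44.
Therefore result = 44.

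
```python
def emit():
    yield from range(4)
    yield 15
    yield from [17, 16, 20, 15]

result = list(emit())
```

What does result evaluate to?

Step 1: Trace yields in order:
  yield 0
  yield 1
  yield 2
  yield 3
  yield 15
  yield 17
  yield 16
  yield 20
  yield 15
Therefore result = [0, 1, 2, 3, 15, 17, 16, 20, 15].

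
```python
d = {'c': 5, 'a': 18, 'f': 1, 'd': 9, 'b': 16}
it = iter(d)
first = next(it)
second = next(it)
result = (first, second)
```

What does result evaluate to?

Step 1: iter(d) iterates over keys: ['c', 'a', 'f', 'd', 'b'].
Step 2: first = next(it) = 'c', second = next(it) = 'a'.
Therefore result = ('c', 'a').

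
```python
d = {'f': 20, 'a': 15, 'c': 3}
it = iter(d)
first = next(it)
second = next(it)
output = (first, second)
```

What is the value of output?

Step 1: iter(d) iterates over keys: ['f', 'a', 'c'].
Step 2: first = next(it) = 'f', second = next(it) = 'a'.
Therefore output = ('f', 'a').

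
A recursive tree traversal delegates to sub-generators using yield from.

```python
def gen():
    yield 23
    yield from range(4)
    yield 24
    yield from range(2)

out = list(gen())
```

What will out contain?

Step 1: Trace yields in order:
  yield 23
  yield 0
  yield 1
  yield 2
  yield 3
  yield 24
  yield 0
  yield 1
Therefore out = [23, 0, 1, 2, 3, 24, 0, 1].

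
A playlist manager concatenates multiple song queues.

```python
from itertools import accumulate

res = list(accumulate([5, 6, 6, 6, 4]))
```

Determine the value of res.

Step 1: accumulate computes running sums:
  + 5 = 5
  + 6 = 11
  + 6 = 17
  + 6 = 23
  + 4 = 27
Therefore res = [5, 11, 17, 23, 27].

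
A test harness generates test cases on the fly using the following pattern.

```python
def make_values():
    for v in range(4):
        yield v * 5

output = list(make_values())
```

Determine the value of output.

Step 1: For each v in range(4), yield v * 5:
  v=0: yield 0 * 5 = 0
  v=1: yield 1 * 5 = 5
  v=2: yield 2 * 5 = 10
  v=3: yield 3 * 5 = 15
Therefore output = [0, 5, 10, 15].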